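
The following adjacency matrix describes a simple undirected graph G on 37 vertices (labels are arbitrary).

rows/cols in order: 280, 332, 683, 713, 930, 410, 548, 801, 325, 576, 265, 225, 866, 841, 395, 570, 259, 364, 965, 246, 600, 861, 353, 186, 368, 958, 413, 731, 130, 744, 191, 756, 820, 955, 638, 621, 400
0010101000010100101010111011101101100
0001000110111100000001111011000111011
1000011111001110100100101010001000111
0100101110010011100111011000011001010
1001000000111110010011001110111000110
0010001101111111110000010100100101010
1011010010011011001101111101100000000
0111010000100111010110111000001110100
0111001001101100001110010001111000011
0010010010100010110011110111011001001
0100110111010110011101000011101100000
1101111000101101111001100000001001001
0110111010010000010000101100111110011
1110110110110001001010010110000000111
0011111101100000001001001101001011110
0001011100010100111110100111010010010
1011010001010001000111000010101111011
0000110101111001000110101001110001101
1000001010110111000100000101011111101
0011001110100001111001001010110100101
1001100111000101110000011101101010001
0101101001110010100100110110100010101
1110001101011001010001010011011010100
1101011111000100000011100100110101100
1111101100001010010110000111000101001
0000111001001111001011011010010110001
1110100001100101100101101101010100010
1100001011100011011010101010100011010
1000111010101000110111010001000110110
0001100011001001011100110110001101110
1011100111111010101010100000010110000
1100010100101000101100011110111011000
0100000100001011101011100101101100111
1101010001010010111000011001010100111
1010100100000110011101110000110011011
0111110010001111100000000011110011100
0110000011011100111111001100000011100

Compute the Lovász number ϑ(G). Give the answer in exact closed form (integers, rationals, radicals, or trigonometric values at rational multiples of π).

sqrt(37)

Vertex 731 has 18 neighbors: 280, 332, 548, 325, 576, 265, 395, 570, 364, 965, 600, 353, 368, 413, 130, 820, 955, 621.
N(280) = {683, 930, 548, 225, 841, 259, 965, 600, 353, 186, 368, 413, 731, 130, 191, 756, 955, 638}, |N(280)| = 18.
deg(756) = 18; N(756) = {280, 332, 410, 801, 265, 866, 259, 965, 246, 186, 368, 958, 413, 130, 744, 191, 820, 955}.
deg(225) = 18; N(225) = {280, 332, 713, 930, 410, 548, 265, 866, 841, 570, 259, 364, 965, 861, 353, 191, 955, 400}.
Every vertex has degree 18 (N=37); Paley(37): SR with (k,λ,μ)=(18,8,9).
A has 3 distinct eigenvalues ≈ [18.0, 2.54138, -3.54138].
−37·(-sqrt(37)/2 - 1/2) / ((18)−(-sqrt(37)/2 - 1/2)) = sqrt(37) = ϑ(G).
≈ 6.0827625 (to 7 d.p.).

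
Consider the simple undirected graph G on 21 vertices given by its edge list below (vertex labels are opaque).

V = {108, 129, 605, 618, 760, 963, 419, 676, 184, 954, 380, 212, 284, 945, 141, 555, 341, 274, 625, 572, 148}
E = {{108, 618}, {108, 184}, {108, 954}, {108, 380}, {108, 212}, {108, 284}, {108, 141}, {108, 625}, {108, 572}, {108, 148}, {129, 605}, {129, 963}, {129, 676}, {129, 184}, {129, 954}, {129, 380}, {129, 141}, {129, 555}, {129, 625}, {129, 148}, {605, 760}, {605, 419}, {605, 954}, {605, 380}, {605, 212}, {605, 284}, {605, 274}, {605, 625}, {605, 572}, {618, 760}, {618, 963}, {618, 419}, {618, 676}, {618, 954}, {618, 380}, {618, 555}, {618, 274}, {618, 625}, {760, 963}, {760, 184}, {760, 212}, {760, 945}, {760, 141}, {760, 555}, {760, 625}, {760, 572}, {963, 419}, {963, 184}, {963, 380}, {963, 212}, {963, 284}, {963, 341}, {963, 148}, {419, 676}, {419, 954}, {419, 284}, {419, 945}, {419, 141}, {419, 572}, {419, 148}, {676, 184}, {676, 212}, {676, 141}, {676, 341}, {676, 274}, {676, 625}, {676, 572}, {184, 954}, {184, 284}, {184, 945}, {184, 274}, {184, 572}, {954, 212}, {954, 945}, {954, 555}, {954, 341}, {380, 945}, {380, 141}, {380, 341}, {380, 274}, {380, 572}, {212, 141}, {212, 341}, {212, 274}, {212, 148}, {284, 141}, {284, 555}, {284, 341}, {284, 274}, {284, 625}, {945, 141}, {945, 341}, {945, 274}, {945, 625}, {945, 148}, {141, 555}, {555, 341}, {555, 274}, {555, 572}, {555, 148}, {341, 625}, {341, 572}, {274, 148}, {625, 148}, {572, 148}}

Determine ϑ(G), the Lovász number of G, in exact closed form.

6

Vertex 572 has 10 neighbors: 108, 605, 760, 419, 676, 184, 380, 555, 341, 148.
Vertex 676 has 10 neighbors: 129, 618, 419, 184, 212, 141, 341, 274, 625, 572.
deg(618) = 10; N(618) = {108, 760, 963, 419, 676, 954, 380, 555, 274, 625}.
N(945) = {760, 419, 184, 954, 380, 141, 341, 274, 625, 148}, |N(945)| = 10.
Every vertex has degree 10 (N=21); this is K(7,2), the Kneser graph.
Distinct eigenvalues (to 4 d.p.): [10.0, 1.0, -4.0].
ϑ = −N·λ_min/(λ_max−λ_min) = −21·(-4)/(10−(-4)) = 6.
ϑ(G) ≈ 6.00000000.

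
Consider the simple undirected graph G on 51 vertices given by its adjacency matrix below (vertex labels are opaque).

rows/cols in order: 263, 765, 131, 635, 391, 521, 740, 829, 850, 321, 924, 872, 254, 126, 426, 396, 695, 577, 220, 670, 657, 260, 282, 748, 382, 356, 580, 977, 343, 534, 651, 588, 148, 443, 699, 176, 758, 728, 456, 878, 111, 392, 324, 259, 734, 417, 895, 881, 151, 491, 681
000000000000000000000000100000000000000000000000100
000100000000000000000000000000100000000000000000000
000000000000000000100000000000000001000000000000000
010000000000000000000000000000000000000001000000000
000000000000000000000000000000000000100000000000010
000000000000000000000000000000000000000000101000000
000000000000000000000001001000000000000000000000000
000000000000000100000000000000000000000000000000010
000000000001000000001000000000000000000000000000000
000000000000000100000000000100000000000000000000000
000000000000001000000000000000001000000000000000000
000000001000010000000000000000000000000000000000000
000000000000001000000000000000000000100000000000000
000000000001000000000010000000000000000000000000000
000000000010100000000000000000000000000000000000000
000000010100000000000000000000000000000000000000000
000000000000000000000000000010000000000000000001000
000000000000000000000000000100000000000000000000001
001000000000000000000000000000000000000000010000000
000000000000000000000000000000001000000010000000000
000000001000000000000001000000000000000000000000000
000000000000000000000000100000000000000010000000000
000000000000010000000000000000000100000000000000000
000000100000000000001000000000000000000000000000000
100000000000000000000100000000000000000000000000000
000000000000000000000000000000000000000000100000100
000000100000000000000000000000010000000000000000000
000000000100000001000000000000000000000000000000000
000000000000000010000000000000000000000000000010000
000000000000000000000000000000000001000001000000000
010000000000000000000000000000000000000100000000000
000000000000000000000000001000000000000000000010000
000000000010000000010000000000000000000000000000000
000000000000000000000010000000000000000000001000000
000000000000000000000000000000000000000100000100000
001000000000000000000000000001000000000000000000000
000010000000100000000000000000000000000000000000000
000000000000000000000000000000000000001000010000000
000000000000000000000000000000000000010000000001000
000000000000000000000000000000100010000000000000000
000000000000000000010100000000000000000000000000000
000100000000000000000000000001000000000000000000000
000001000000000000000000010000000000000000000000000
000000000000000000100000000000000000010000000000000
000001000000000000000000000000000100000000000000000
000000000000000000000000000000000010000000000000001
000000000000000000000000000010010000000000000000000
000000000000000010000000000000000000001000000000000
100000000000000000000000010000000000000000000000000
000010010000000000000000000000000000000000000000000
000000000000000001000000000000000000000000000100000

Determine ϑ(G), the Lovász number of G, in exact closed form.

deg(126) = 2; N(126) = {872, 282}.
deg(392) = 2; N(392) = {635, 534}.
N(443) = {282, 734}, |N(443)| = 2.
deg(829) = 2; N(829) = {396, 491}.
G on 51 vertices is 2-regular; connected 2-regular on 51 ⇒ C_{51}.
A has 26 distinct eigenvalues ≈ [2.0, 1.98484, 1.93959, 1.86494, 1.76202, 1.63239, 1.47802, 1.30124, 1.10473, 0.89148, 0.66471, 0.42787, 0.18454, -0.06159, -0.30678, -0.54733, -0.77957, -1.0, -1.20527, -1.39227, -1.55816, -1.70043, -1.81693, -1.90588, -1.96595, -1.99621].
λ_max=2, λ_min=-2*cos(pi/51); ϑ = −51·λ_min/(λ_max−λ_min) = 51*cos(pi/51)/(cos(pi/51) + 1).
Numerically 25.47579.
α=25, χ(Ḡ)=26; ϑ=51*cos(pi/51)/(cos(pi/51) + 1) lies between (both strict).

51*cos(pi/51)/(cos(pi/51) + 1)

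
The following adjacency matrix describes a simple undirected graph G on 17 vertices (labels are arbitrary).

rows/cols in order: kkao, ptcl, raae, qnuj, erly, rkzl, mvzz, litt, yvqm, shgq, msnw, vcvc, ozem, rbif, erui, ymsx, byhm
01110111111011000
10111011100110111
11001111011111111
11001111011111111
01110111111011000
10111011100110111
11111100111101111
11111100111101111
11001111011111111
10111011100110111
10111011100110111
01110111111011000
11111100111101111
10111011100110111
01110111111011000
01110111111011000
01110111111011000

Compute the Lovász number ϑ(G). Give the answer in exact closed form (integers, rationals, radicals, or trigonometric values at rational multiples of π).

N(byhm) = {ptcl, raae, qnuj, rkzl, mvzz, litt, yvqm, shgq, msnw, ozem, rbif}, |N(byhm)| = 11.
Vertex ymsx has 11 neighbors: ptcl, raae, qnuj, rkzl, mvzz, litt, yvqm, shgq, msnw, ozem, rbif.
N(raae) = {kkao, ptcl, erly, rkzl, mvzz, litt, shgq, msnw, vcvc, ozem, rbif, erui, ymsx, byhm}, |N(raae)| = 14.
deg(ozem) = 14; N(ozem) = {kkao, ptcl, raae, qnuj, erly, rkzl, yvqm, shgq, msnw, vcvc, rbif, erui, ymsx, byhm}.
Complete multipartite on [6, 5, 3, 3]: sandwich collapses at ϑ=6.
≈ 6.00000000 (to 8 d.p.).
Check 6 ≤ 6 ≤ 6: collapsed.

6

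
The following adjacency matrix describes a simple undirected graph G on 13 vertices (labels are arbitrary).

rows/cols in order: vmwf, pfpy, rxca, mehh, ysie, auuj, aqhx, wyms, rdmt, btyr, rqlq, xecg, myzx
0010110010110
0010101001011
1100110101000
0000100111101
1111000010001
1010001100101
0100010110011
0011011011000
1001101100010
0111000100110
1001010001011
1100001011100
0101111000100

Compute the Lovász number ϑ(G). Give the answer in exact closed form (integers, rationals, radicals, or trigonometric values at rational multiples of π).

N(ysie) = {vmwf, pfpy, rxca, mehh, rdmt, myzx}, |N(ysie)| = 6.
deg(vmwf) = 6; N(vmwf) = {rxca, ysie, auuj, rdmt, rqlq, xecg}.
Vertex rxca has 6 neighbors: vmwf, pfpy, ysie, auuj, wyms, btyr.
N(auuj) = {vmwf, rxca, aqhx, wyms, rqlq, myzx}, |N(auuj)| = 6.
Regular of degree 6 on 13 vertices: strongly regular (13,6,2,3).
Distinct eigenvalues (to 4 d.p.): [6.0, 1.3028, -2.3028].
With N=13: ϑ(G) = 13·(-(-sqrt(13)/2 - 1/2))/(6−(-sqrt(13)/2 - 1/2)) = sqrt(13).
= 3.605551275… (decimal).

sqrt(13)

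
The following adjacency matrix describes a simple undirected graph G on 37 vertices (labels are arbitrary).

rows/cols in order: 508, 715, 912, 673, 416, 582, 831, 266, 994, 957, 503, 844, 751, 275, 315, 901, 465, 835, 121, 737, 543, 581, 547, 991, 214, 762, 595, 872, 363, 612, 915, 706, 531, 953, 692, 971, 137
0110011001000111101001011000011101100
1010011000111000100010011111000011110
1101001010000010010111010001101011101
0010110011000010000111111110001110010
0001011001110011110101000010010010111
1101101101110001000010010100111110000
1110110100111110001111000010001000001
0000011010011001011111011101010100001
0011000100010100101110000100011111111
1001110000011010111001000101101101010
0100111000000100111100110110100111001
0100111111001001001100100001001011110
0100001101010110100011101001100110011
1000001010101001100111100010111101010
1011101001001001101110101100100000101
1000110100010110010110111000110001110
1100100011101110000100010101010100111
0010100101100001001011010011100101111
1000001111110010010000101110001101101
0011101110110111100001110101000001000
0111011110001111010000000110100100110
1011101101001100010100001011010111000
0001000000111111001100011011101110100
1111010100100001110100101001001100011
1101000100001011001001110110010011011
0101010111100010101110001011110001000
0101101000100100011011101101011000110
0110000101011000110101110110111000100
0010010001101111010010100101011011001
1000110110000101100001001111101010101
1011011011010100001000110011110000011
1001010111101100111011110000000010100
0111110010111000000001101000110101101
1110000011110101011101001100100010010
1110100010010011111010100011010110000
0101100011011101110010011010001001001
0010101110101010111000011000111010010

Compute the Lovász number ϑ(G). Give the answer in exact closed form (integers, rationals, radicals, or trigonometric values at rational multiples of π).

sqrt(37)

deg(737) = 18; N(737) = {912, 673, 416, 831, 266, 994, 503, 844, 275, 315, 901, 465, 581, 547, 991, 762, 872, 953}.
N(275) = {508, 831, 994, 503, 751, 901, 465, 737, 543, 581, 547, 595, 363, 612, 915, 706, 953, 971}, |N(275)| = 18.
deg(214) = 18; N(214) = {508, 715, 673, 266, 751, 315, 901, 121, 581, 547, 991, 762, 595, 612, 531, 953, 971, 137}.
deg(912) = 18; N(912) = {508, 715, 673, 831, 994, 315, 835, 737, 543, 581, 991, 872, 363, 915, 531, 953, 692, 137}.
37-vertex 18-regular graph: Paley(37): SR with (k,λ,μ)=(18,8,9).
The 3 distinct eigenvalues: [18.0, 2.541, -3.541].
Lovász: ϑ = −37(-sqrt(37)/2 - 1/2)/(18+-(-sqrt(37)/2 - 1/2)) = sqrt(37).
Numerically 6.0828.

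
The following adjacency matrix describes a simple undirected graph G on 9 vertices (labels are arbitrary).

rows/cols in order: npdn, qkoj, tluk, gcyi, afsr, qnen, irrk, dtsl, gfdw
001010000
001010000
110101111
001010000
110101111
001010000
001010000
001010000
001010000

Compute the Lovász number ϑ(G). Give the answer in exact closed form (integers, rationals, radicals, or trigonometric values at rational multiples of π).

7

N(qkoj) = {tluk, afsr}, |N(qkoj)| = 2.
Vertex dtsl has 2 neighbors: tluk, afsr.
N(qnen) = {tluk, afsr}, |N(qnen)| = 2.
deg(tluk) = 7; N(tluk) = {npdn, qkoj, gcyi, qnen, irrk, dtsl, gfdw}.
Complete multipartite on [7, 2]: sandwich collapses at ϑ=7.
= 7.0000000… (decimal).
α=7, χ(Ḡ)=7; ϑ=7 lies between (collapsed).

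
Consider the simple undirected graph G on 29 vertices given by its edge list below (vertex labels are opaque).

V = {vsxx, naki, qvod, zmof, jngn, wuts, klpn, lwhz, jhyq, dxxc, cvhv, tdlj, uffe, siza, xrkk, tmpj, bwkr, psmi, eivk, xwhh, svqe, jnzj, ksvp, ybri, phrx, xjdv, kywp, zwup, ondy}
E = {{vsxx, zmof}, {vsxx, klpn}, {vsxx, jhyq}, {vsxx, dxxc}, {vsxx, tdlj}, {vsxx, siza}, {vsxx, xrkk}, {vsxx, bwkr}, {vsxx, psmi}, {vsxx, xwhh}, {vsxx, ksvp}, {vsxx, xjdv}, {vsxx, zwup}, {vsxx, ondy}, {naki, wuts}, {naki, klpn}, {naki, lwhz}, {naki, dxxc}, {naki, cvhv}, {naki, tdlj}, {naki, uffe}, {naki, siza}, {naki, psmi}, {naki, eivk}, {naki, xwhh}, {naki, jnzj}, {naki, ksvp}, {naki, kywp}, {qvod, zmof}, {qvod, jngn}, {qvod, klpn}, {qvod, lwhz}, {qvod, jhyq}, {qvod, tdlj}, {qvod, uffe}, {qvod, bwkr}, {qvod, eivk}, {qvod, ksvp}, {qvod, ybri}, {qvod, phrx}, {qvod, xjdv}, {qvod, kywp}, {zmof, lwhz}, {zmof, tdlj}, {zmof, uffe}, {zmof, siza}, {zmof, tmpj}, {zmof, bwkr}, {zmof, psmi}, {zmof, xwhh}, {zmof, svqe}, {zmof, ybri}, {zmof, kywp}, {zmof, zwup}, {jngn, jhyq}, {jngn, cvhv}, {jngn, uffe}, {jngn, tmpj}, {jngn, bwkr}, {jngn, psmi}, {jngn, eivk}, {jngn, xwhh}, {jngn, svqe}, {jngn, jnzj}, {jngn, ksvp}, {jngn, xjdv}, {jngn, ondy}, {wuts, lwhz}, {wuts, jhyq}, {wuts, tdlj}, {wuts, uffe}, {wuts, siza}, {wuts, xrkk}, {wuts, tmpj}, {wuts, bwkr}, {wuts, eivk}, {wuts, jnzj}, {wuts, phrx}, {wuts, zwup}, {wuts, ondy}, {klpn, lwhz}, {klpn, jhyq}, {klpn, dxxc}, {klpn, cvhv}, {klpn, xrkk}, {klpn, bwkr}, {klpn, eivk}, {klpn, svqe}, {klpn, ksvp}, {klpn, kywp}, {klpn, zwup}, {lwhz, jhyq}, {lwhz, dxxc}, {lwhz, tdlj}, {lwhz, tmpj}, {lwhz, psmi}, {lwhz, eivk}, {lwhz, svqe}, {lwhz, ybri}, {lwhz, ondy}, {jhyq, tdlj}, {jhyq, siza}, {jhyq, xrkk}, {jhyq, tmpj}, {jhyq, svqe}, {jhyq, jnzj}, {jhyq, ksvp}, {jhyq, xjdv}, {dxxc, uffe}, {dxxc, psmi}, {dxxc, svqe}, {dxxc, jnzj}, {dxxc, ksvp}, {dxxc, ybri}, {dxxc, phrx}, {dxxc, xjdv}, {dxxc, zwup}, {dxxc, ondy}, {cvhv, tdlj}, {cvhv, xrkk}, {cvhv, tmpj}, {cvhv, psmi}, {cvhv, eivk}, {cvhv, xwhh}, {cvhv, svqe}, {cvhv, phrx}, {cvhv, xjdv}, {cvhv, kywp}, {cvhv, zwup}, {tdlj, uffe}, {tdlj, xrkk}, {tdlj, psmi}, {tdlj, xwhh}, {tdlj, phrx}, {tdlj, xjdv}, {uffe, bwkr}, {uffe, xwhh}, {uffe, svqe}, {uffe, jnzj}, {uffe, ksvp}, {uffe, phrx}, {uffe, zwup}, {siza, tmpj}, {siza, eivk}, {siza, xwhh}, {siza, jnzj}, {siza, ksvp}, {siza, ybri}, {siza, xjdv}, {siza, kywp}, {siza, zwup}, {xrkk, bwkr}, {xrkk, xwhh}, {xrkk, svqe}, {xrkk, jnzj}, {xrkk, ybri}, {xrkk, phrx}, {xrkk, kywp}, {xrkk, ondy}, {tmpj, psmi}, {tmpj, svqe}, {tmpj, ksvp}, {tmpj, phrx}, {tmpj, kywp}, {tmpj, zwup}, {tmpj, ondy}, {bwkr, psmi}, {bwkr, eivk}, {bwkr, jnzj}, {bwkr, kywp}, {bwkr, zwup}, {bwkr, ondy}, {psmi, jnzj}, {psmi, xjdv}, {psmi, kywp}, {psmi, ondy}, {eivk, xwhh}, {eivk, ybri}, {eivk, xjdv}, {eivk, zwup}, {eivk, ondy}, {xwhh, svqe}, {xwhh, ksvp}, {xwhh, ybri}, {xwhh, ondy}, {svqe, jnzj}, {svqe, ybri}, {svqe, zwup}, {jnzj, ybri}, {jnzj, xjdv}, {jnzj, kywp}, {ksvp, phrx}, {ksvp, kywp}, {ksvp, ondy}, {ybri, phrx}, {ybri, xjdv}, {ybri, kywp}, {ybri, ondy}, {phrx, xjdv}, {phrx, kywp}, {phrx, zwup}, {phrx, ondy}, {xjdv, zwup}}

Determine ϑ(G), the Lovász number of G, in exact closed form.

N(bwkr) = {vsxx, qvod, zmof, jngn, wuts, klpn, uffe, xrkk, psmi, eivk, jnzj, kywp, zwup, ondy}, |N(bwkr)| = 14.
N(xwhh) = {vsxx, naki, zmof, jngn, cvhv, tdlj, uffe, siza, xrkk, eivk, svqe, ksvp, ybri, ondy}, |N(xwhh)| = 14.
Vertex jnzj has 14 neighbors: naki, jngn, wuts, jhyq, dxxc, uffe, siza, xrkk, bwkr, psmi, svqe, ybri, xjdv, kywp.
N(klpn) = {vsxx, naki, qvod, lwhz, jhyq, dxxc, cvhv, xrkk, bwkr, eivk, svqe, ksvp, kywp, zwup}, |N(klpn)| = 14.
Every vertex has degree 14 (N=29); SR(29,14,6,7) — a Paley graph.
spec(A) ≈ [14.0, 2.19258, -3.19258] (distinct, 5 d.p.).
Lovász (edge-transitive): ϑ = −29·(-sqrt(29)/2 - 1/2)/((14)−(-sqrt(29)/2 - 1/2)) = sqrt(29).
ϑ(G) ≈ 5.38516481.

sqrt(29)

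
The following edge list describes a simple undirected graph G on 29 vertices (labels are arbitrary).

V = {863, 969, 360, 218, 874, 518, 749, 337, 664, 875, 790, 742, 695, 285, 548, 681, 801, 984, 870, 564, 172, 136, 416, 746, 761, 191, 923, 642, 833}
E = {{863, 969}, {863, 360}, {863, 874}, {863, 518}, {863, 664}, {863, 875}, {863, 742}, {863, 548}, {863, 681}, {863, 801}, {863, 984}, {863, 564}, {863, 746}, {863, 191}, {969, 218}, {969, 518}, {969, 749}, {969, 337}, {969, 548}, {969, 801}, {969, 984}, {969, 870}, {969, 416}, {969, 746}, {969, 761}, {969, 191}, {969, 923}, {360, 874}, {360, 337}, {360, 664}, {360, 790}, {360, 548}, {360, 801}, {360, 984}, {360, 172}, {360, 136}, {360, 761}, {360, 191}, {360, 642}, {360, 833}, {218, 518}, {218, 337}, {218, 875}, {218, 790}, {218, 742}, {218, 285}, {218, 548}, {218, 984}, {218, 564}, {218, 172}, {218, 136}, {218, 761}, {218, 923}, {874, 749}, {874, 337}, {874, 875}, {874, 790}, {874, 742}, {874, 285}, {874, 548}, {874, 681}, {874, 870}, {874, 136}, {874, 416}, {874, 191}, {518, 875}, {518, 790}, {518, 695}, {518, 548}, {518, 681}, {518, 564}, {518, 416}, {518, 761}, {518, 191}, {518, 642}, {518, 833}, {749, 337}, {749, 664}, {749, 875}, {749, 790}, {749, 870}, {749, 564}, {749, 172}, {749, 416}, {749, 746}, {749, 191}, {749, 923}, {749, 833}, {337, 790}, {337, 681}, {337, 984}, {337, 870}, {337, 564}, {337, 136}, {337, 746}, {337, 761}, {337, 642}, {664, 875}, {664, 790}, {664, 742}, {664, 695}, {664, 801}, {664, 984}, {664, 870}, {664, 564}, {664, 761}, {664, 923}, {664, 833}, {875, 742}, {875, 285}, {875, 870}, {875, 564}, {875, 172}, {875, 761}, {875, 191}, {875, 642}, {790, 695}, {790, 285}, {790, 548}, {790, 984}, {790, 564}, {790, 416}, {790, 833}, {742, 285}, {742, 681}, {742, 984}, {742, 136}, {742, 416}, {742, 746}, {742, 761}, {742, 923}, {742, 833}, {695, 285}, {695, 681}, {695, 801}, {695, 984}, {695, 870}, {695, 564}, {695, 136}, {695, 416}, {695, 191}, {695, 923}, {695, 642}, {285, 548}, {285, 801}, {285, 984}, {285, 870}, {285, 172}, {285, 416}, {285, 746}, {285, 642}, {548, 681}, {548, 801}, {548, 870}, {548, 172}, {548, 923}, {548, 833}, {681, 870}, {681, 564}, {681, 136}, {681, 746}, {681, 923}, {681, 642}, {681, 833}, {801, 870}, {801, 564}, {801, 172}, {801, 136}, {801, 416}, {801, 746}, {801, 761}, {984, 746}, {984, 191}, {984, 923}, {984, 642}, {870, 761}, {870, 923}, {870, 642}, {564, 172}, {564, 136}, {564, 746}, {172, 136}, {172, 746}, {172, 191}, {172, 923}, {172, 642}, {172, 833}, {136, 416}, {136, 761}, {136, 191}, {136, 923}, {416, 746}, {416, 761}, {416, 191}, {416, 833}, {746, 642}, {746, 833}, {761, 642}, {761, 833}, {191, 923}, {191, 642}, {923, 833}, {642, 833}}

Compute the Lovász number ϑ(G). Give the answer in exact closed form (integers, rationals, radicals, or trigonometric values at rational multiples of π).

sqrt(29)

Vertex 416 has 14 neighbors: 969, 874, 518, 749, 790, 742, 695, 285, 801, 136, 746, 761, 191, 833.
N(761) = {969, 360, 218, 518, 337, 664, 875, 742, 801, 870, 136, 416, 642, 833}, |N(761)| = 14.
Vertex 136 has 14 neighbors: 360, 218, 874, 337, 742, 695, 681, 801, 564, 172, 416, 761, 191, 923.
Vertex 870 has 14 neighbors: 969, 874, 749, 337, 664, 875, 695, 285, 548, 681, 801, 761, 923, 642.
Every vertex has degree 14 (N=29); strongly regular (29,14,6,7).
spec(A) ≈ [14.0, 2.1926, -3.1926] (distinct, 4 d.p.).
Lovász (edge-transitive): ϑ = −29·(-sqrt(29)/2 - 1/2)/((14)−(-sqrt(29)/2 - 1/2)) = sqrt(29).
Numerically 5.385164807.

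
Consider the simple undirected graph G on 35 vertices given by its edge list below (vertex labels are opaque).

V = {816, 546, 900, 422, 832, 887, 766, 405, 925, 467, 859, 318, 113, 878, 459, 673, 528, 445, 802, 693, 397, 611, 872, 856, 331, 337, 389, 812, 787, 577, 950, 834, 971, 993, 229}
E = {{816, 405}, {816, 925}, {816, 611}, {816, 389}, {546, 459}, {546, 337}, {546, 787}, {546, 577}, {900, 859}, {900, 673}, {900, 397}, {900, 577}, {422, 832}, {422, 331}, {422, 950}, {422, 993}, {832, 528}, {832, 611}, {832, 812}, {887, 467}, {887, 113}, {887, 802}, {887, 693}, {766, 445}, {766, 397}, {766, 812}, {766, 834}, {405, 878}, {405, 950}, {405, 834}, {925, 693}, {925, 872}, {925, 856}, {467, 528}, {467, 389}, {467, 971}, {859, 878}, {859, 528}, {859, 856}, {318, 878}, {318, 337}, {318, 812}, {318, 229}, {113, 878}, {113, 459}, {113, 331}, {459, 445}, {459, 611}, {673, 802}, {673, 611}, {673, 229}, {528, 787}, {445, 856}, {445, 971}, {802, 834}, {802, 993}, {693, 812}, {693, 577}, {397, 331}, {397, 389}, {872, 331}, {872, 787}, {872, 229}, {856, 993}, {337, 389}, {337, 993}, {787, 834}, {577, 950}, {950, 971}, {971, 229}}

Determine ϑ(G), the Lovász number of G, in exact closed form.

15

N(900) = {859, 673, 397, 577}, |N(900)| = 4.
N(318) = {878, 337, 812, 229}, |N(318)| = 4.
N(673) = {900, 802, 611, 229}, |N(673)| = 4.
Vertex 331 has 4 neighbors: 422, 113, 397, 872.
Regular of degree 4 on 35 vertices: Kneser K(7,3) on C(7,3)=35 vertices.
A has 4 distinct eigenvalues ≈ [4.0, 2.0, -1.0, -3.0].
With N=35: ϑ(G) = 35·(-1*(-3))/(4−(-3)) = 15.
≈ 15.00000000 (to 8 d.p.).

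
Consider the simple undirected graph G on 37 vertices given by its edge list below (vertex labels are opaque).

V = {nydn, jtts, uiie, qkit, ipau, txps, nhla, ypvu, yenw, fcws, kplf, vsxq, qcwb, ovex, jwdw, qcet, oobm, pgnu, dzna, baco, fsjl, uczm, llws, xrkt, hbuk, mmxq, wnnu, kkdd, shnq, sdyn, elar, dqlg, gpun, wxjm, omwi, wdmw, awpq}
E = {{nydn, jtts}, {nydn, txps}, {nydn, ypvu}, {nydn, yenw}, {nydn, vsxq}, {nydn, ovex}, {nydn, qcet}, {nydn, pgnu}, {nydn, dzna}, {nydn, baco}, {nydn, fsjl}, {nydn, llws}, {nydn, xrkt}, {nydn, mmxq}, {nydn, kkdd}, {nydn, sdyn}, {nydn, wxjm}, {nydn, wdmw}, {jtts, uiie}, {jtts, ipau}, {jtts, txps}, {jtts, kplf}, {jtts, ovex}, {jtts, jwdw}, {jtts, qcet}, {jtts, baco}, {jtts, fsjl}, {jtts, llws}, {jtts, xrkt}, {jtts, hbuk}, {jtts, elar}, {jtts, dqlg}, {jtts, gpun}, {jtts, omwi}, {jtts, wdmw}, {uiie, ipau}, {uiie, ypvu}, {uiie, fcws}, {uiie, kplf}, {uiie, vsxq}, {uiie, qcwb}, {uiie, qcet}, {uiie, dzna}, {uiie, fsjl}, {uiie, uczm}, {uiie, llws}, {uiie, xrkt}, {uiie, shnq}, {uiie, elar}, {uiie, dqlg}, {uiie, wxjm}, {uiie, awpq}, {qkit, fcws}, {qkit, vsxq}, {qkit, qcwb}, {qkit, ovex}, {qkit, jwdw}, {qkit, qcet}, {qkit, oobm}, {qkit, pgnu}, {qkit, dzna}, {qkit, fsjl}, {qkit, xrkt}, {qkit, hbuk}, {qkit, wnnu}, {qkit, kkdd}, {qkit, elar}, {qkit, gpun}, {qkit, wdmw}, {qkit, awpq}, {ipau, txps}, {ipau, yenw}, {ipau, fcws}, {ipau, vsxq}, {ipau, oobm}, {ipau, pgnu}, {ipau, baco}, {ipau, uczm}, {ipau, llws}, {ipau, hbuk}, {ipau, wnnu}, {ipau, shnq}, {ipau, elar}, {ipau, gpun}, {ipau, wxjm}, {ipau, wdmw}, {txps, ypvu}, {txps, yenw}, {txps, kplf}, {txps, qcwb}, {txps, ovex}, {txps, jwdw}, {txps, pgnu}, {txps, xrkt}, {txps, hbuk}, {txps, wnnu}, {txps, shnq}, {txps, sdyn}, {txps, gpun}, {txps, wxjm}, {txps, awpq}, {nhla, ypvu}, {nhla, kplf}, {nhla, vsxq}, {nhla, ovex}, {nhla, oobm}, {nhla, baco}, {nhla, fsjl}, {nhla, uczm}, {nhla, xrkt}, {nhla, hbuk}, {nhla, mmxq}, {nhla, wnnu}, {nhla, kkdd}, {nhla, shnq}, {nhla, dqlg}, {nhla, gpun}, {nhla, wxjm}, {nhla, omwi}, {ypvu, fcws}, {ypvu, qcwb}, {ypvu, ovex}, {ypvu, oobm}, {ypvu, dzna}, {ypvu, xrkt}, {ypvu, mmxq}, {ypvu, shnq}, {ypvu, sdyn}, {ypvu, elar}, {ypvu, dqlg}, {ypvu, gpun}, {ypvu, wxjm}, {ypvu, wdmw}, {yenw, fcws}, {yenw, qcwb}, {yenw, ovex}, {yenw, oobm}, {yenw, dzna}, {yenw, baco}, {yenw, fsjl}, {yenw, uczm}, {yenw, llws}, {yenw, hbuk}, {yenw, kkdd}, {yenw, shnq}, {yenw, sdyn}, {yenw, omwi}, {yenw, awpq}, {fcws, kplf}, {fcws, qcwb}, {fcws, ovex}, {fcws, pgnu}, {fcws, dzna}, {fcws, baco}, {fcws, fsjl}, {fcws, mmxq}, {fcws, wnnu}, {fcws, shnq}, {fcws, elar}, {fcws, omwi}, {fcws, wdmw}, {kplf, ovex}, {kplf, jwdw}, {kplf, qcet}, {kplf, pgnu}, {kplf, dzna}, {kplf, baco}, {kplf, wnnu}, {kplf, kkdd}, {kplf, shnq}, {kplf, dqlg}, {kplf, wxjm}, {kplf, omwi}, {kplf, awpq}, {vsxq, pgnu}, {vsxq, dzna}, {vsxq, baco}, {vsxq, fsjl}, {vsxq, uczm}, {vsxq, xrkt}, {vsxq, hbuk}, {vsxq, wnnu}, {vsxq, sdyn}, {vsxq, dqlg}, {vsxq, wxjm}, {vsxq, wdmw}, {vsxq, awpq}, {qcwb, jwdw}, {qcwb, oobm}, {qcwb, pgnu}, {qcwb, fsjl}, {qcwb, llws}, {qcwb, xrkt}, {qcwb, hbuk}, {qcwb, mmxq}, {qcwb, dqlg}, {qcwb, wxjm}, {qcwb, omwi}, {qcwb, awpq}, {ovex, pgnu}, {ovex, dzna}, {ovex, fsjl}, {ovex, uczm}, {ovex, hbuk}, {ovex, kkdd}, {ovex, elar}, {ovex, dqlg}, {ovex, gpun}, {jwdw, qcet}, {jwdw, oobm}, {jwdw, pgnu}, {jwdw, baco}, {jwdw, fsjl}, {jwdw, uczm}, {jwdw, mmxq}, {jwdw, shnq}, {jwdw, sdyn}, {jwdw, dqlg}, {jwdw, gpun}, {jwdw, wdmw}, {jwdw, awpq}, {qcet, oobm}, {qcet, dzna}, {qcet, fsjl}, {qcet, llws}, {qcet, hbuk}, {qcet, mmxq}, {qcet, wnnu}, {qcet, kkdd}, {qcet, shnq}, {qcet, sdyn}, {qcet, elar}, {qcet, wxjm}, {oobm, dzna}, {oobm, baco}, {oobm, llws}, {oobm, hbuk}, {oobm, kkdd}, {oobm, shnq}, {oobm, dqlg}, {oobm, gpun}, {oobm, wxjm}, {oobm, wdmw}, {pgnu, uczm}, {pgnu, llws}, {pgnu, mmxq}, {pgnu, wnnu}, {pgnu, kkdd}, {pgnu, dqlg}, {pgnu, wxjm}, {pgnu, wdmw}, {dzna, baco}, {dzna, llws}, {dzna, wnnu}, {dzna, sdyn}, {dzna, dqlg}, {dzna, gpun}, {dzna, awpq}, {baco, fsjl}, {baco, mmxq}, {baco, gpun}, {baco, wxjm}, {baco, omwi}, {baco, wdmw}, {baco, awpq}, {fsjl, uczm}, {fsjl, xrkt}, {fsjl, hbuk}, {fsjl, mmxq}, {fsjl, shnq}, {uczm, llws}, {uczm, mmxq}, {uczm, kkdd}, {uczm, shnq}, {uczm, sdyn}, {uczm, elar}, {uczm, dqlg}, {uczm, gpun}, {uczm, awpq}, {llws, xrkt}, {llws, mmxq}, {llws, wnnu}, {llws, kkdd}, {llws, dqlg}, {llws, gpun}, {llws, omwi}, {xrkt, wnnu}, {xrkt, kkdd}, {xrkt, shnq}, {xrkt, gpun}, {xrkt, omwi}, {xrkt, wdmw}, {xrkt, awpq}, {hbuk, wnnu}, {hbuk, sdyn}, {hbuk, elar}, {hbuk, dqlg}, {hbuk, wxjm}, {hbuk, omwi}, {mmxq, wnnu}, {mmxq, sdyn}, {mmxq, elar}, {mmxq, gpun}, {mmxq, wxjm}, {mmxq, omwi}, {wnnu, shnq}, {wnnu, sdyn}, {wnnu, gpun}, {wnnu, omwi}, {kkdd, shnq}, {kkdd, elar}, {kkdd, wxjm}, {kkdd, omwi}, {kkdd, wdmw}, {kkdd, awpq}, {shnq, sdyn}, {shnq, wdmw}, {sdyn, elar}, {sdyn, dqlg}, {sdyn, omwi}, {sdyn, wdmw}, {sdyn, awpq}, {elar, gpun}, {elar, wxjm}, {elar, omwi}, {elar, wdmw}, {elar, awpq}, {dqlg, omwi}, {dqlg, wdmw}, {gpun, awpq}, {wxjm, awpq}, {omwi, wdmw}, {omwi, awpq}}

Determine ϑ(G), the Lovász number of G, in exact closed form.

Vertex baco has 18 neighbors: nydn, jtts, ipau, nhla, yenw, fcws, kplf, vsxq, jwdw, oobm, dzna, fsjl, mmxq, gpun, wxjm, omwi, wdmw, awpq.
N(jwdw) = {jtts, qkit, txps, kplf, qcwb, qcet, oobm, pgnu, baco, fsjl, uczm, mmxq, shnq, sdyn, dqlg, gpun, wdmw, awpq}, |N(jwdw)| = 18.
Vertex fsjl has 18 neighbors: nydn, jtts, uiie, qkit, nhla, yenw, fcws, vsxq, qcwb, ovex, jwdw, qcet, baco, uczm, xrkt, hbuk, mmxq, shnq.
Vertex nhla has 18 neighbors: ypvu, kplf, vsxq, ovex, oobm, baco, fsjl, uczm, xrkt, hbuk, mmxq, wnnu, kkdd, shnq, dqlg, gpun, wxjm, omwi.
Regular of degree 18 on 37 vertices: strongly regular (37,18,8,9).
spec(A) ≈ [18.0, 2.541, -3.541] (distinct, 3 d.p.).
With N=37: ϑ(G) = 37·(-(-sqrt(37)/2 - 1/2))/(18−(-sqrt(37)/2 - 1/2)) = sqrt(37).
≈ 6.082762530 (to 9 d.p.).

sqrt(37)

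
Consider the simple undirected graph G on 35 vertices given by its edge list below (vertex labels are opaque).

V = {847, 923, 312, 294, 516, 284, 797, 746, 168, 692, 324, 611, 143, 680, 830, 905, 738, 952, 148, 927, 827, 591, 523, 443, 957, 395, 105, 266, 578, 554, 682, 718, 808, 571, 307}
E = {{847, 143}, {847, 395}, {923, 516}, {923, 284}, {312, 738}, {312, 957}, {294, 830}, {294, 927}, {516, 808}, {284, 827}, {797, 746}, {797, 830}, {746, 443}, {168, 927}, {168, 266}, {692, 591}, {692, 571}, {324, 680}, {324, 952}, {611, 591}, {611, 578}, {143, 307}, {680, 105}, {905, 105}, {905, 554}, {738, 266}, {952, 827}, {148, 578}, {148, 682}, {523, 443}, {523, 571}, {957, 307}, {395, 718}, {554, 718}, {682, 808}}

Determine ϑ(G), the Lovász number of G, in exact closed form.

Vertex 523 has 2 neighbors: 443, 571.
Vertex 307 has 2 neighbors: 143, 957.
N(830) = {294, 797}, |N(830)| = 2.
deg(827) = 2; N(827) = {284, 952}.
deg(v) = 2 for all v (|V|=35); a single 35-cycle (edge-transitive).
Distinct eigenvalues (to 6 d.p.): [2.0, 1.967859, 1.87247, 1.716898, 1.506143, 1.24698, 0.947737, 0.618034, 0.268467, -0.08973, -0.445042, -0.78605, -1.101794, -1.382125, -1.618034, -1.801938, -1.927926, -1.991949].
Lovász (edge-transitive): ϑ = −35·(-2*cos(pi/35))/((2)−(-2*cos(pi/35))) = 35*cos(pi/35)/(cos(pi/35) + 1).
≈ 17.46470 (to 5 d.p.).
Sandwich: α(G)=17 ≤ ϑ(G)=35*cos(pi/35)/(cos(pi/35) + 1) ≤ χ(Ḡ)=18 (both strict).

35*cos(pi/35)/(cos(pi/35) + 1)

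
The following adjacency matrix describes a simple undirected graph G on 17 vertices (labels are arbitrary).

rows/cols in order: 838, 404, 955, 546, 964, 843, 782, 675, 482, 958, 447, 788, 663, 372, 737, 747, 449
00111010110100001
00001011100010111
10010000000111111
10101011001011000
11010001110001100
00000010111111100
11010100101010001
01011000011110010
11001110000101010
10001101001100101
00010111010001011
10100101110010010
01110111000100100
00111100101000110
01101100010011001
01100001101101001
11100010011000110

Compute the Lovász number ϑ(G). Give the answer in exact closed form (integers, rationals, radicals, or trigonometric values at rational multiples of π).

Vertex 482 has 8 neighbors: 838, 404, 964, 843, 782, 788, 372, 747.
Vertex 958 has 8 neighbors: 838, 964, 843, 675, 447, 788, 737, 449.
Vertex 788 has 8 neighbors: 838, 955, 843, 675, 482, 958, 663, 747.
Vertex 843 has 8 neighbors: 782, 482, 958, 447, 788, 663, 372, 737.
Regular of degree 8 on 17 vertices: Paley(17): SR with (k,λ,μ)=(8,3,4).
Distinct eigenvalues (to 6 d.p.): [8.0, 1.561553, -2.561553].
With N=17: ϑ(G) = 17·(-(-sqrt(17)/2 - 1/2))/(8−(-sqrt(17)/2 - 1/2)) = sqrt(17).
ϑ(G) ≈ 4.12310563.

sqrt(17)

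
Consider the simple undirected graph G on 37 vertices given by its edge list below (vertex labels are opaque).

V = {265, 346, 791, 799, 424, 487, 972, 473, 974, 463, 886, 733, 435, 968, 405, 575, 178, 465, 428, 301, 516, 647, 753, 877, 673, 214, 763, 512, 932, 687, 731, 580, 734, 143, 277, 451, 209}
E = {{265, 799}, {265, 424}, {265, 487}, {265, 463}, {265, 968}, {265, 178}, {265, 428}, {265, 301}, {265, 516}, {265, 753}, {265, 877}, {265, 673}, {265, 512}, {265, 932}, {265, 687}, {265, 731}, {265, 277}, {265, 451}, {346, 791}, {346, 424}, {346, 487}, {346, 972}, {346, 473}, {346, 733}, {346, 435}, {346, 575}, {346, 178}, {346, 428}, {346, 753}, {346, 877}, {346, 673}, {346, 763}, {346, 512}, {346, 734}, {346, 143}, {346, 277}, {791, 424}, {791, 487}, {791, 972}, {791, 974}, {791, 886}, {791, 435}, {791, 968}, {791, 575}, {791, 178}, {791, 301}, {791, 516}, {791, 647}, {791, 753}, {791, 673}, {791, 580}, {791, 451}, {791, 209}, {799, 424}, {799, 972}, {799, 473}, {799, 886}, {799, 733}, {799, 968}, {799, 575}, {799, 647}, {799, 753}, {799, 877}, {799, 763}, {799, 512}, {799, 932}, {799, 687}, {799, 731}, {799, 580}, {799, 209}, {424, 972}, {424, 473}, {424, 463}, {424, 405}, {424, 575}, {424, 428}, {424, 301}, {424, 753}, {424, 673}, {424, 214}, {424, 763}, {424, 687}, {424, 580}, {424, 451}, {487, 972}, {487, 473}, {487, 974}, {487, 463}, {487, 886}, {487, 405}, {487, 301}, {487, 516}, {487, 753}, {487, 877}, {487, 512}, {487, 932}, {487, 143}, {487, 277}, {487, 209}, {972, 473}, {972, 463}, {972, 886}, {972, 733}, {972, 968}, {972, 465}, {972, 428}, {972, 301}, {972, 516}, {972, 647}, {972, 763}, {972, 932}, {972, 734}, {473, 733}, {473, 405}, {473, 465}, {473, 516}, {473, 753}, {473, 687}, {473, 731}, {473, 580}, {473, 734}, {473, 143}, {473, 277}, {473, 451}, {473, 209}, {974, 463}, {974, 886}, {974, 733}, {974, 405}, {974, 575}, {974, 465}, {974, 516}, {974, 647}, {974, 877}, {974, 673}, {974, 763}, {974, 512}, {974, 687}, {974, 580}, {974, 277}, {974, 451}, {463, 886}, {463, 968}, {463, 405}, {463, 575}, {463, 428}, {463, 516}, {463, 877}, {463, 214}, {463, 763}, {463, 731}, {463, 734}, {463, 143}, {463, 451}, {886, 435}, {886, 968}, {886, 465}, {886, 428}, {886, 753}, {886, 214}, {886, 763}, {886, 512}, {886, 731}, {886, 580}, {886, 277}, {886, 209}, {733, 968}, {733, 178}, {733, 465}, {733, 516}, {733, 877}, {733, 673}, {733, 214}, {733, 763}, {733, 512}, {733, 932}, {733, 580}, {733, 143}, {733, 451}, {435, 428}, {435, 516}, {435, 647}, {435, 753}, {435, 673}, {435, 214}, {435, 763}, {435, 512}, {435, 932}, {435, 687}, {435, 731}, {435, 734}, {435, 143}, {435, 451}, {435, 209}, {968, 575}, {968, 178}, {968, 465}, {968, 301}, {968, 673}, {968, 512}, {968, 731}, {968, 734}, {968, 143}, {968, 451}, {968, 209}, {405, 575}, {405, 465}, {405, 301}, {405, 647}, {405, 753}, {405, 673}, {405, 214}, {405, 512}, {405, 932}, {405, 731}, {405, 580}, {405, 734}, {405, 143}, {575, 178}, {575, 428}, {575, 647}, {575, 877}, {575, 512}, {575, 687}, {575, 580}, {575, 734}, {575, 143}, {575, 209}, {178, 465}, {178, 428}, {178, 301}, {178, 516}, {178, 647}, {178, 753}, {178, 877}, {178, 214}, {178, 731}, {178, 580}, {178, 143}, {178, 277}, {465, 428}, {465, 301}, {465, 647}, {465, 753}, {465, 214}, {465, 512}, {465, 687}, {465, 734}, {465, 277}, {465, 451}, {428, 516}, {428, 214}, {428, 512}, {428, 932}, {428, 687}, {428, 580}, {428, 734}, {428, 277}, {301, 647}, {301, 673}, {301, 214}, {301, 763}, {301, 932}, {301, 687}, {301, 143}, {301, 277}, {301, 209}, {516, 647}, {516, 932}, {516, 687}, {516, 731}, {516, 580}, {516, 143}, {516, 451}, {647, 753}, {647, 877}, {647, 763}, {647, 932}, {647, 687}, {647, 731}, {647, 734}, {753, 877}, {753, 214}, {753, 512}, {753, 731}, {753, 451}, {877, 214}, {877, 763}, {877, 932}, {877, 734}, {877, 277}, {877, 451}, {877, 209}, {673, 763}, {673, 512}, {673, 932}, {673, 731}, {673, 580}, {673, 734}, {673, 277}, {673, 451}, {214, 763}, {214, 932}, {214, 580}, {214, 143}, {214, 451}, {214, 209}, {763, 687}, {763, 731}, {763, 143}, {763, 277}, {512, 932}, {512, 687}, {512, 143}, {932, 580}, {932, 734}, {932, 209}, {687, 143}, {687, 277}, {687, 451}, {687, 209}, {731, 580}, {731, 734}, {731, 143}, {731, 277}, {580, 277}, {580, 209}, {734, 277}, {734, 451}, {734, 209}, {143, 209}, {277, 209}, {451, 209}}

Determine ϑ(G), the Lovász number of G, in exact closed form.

Vertex 277 has 18 neighbors: 265, 346, 487, 473, 974, 886, 178, 465, 428, 301, 877, 673, 763, 687, 731, 580, 734, 209.
Vertex 428 has 18 neighbors: 265, 346, 424, 972, 463, 886, 435, 575, 178, 465, 516, 214, 512, 932, 687, 580, 734, 277.
deg(265) = 18; N(265) = {799, 424, 487, 463, 968, 178, 428, 301, 516, 753, 877, 673, 512, 932, 687, 731, 277, 451}.
N(473) = {346, 799, 424, 487, 972, 733, 405, 465, 516, 753, 687, 731, 580, 734, 143, 277, 451, 209}, |N(473)| = 18.
Regular of degree 18 on 37 vertices: Paley(37): SR with (k,λ,μ)=(18,8,9).
The 3 distinct eigenvalues: [18.0, 2.54138, -3.54138].
With N=37: ϑ(G) = 37·(-(-sqrt(37)/2 - 1/2))/(18−(-sqrt(37)/2 - 1/2)) = sqrt(37).
Numerically 6.082763.

sqrt(37)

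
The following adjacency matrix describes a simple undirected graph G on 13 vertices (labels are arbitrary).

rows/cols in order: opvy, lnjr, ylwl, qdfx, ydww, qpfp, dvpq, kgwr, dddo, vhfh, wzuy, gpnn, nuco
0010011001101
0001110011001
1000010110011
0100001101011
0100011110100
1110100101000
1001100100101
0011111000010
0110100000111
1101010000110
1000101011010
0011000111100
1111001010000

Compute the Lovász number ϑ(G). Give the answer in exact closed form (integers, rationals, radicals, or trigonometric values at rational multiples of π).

N(lnjr) = {qdfx, ydww, qpfp, dddo, vhfh, nuco}, |N(lnjr)| = 6.
Vertex kgwr has 6 neighbors: ylwl, qdfx, ydww, qpfp, dvpq, gpnn.
N(dddo) = {lnjr, ylwl, ydww, wzuy, gpnn, nuco}, |N(dddo)| = 6.
N(ylwl) = {opvy, qpfp, kgwr, dddo, gpnn, nuco}, |N(ylwl)| = 6.
deg(v) = 6 for all v (|V|=13); strongly regular (13,6,2,3).
spec(A) ≈ [6.0, 1.3028, -2.3028] (distinct, 4 d.p.).
ϑ = −N·λ_min/(λ_max−λ_min) = −13·(-sqrt(13)/2 - 1/2)/(6−(-sqrt(13)/2 - 1/2)) = sqrt(13).
Numerically 3.605551.

sqrt(13)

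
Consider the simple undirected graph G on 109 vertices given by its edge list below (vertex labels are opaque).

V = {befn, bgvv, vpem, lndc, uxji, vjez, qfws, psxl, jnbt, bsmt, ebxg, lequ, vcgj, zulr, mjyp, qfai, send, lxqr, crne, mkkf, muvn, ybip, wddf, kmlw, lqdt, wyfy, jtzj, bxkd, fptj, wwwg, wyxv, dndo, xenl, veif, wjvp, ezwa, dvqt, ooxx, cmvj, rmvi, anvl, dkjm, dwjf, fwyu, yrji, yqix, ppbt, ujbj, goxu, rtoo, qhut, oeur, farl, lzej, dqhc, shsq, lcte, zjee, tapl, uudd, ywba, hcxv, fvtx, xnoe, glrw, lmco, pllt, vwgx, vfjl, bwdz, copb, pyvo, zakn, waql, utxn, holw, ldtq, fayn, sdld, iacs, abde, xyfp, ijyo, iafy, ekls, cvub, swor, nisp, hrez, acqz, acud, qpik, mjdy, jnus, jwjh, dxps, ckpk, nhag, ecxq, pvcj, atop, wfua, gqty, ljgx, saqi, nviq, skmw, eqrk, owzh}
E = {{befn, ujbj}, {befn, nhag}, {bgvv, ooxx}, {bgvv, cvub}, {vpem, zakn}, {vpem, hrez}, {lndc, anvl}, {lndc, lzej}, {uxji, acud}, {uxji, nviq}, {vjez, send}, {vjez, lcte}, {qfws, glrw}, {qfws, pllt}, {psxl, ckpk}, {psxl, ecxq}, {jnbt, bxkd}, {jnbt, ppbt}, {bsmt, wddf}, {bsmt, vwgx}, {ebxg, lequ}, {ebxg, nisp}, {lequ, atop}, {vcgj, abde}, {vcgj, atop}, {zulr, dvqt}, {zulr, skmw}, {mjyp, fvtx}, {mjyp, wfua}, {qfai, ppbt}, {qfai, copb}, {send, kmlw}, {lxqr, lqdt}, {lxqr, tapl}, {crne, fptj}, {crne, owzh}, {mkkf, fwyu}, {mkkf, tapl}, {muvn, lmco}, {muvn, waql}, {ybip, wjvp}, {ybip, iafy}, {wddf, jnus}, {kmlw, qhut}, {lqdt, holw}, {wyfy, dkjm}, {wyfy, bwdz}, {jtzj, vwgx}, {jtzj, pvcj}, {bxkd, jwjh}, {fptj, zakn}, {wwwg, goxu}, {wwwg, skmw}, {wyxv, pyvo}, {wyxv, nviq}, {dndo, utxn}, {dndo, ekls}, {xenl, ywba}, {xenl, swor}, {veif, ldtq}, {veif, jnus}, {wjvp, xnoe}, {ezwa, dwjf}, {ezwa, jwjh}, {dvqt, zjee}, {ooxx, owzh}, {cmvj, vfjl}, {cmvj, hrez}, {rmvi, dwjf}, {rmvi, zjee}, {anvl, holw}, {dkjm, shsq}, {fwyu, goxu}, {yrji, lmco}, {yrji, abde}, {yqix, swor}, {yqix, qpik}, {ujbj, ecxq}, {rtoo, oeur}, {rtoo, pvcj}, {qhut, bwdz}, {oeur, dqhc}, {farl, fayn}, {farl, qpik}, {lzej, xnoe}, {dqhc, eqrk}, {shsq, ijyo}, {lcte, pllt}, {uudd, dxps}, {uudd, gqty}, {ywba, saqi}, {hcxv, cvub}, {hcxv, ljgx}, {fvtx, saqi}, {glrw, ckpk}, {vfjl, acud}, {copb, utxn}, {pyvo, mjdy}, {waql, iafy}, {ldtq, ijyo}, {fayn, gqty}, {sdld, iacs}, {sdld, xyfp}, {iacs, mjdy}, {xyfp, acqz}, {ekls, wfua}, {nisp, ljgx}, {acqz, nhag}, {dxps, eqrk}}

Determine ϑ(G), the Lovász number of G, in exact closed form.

N(lcte) = {vjez, pllt}, |N(lcte)| = 2.
N(bxkd) = {jnbt, jwjh}, |N(bxkd)| = 2.
N(send) = {vjez, kmlw}, |N(send)| = 2.
deg(zjee) = 2; N(zjee) = {dvqt, rmvi}.
Regular of degree 2 on 109 vertices: the odd cycle C_{109}.
Distinct eigenvalues (to 3 d.p.): [2.0, 1.997, 1.987, 1.97, 1.947, 1.918, 1.882, 1.839, 1.791, 1.737, 1.677, 1.611, 1.54, 1.464, 1.383, 1.298, 1.208, 1.114, 1.017, 0.916, 0.812, 0.705, 0.596, 0.485, 0.372, 0.259, 0.144, 0.029, -0.086, -0.201, -0.316, -0.429, -0.541, -0.651, -0.759, -0.864, -0.967, -1.066, -1.162, -1.253, -1.341, -1.424, -1.503, -1.576, -1.645, -1.708, -1.765, -1.816, -1.861, -1.9, -1.933, -1.959, -1.979, -1.993, -1.999].
−109·(-2*cos(pi/109)) / ((2)−(-2*cos(pi/109))) = 109*cos(pi/109)/(cos(pi/109) + 1) = ϑ(G).
Numerically 54.4886801.
α=54, χ(Ḡ)=55; ϑ=109*cos(pi/109)/(cos(pi/109) + 1) lies between (both strict).

109*cos(pi/109)/(cos(pi/109) + 1)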